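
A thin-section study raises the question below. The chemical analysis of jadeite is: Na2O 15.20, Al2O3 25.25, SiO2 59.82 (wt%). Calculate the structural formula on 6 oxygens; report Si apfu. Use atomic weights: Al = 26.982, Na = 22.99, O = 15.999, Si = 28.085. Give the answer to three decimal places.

2.005 Si apfu

Na2O (M=61.979): mol = 0.24524; Na = 0.49048, O = 0.24524.
Al2O3 (M=101.961): mol = 0.24764; Al = 0.49528, O = 0.74292.
SiO2 (M=60.083): mol = 0.99562; Si = 0.99562, O = 1.99124.
ΣO = 2.97940; factor = 6/ΣO = 2.01383.
Si apfu = 0.99562 × 2.01383 = 2.005.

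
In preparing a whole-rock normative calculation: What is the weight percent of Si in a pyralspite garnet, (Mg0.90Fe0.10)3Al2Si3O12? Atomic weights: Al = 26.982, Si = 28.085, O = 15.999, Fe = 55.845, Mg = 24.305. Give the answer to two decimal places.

20.42 mass %

M((Mg0.90Fe0.10)3Al2Si3O12) = 412.584 g/mol.
Si contributes 3 × 28.085 = 84.255 g per mole.
84.255/412.584 = 0.2042 → 20.42%.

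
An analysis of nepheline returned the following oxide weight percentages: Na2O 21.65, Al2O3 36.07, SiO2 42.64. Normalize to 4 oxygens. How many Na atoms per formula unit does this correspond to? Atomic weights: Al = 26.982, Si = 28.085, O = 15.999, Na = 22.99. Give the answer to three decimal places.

Na2O (M=61.979): mol = 0.34931; Na = 0.69862, O = 0.34931.
Al2O3 (M=101.961): mol = 0.35376; Al = 0.70752, O = 1.06128.
SiO2 (M=60.083): mol = 0.70968; Si = 0.70968, O = 1.41936.
ΣO = 2.82995; factor = 4/ΣO = 1.41345.
Na apfu = 0.69862 × 1.41345 = 0.987.

0.987 Na apfu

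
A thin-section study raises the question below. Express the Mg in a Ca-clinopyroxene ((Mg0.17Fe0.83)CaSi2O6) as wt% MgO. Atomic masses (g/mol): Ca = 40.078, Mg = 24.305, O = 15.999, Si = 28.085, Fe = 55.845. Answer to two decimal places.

2.82 wt%

Formula mass = 242.725 g/mol.
0.17 Mg → 0.1700 mol MgO per formula unit; M(MgO) = 40.304, so MgO mass = 6.852 g.
6.852/242.725 × 100 = 2.82 wt%.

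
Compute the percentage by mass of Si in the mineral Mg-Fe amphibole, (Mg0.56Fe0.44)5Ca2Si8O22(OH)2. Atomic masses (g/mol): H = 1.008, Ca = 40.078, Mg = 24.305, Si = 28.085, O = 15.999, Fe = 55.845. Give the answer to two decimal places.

25.48 mass %

Molar mass of (Mg0.56Fe0.44)5Ca2Si8O22(OH)2: 2.80·24.305 + 2.20·55.845 + 2·40.078 + 8·28.085 + 24·15.999 + 2·1.008 = 881.741 g/mol.
Mass of Si per formula unit: 8 × 28.085 = 224.680 g.
Weight fraction Si = 224.680 / 881.741 = 0.2548.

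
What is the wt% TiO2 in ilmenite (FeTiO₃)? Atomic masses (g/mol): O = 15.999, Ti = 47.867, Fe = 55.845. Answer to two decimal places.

52.64 wt%

Formula mass = 151.709 g/mol.
1 Ti → 1.0000 mol TiO2 per formula unit; M(TiO2) = 79.865, so TiO2 mass = 79.865 g.
79.865/151.709 × 100 = 52.64 wt%.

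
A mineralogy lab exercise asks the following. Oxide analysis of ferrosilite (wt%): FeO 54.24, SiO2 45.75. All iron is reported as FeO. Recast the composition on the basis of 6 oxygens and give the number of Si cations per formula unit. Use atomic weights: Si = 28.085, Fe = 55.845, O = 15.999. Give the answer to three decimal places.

2.006 Si apfu

FeO: 54.24/71.844 = 0.75497 mol → 0.75497 mol Fe, 0.75497 mol O.
SiO2: 45.75/60.083 = 0.76145 mol → 0.76145 mol Si, 1.52290 mol O.
Total oxygen = 2.27787 mol. Normalization factor = 6/2.27787 = 2.63404.
Si per 6 O = 0.76145 × 2.63404 = 2.006.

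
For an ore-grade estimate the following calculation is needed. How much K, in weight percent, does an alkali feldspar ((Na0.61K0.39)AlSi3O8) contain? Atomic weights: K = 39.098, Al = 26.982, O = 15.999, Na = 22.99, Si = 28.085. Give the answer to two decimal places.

M((Na0.61K0.39)AlSi3O8) = 268.501 g/mol.
K contributes 0.39 × 39.098 = 15.248 g per mole.
15.248/268.501 = 0.0568 → 5.68%.

5.68 weight percent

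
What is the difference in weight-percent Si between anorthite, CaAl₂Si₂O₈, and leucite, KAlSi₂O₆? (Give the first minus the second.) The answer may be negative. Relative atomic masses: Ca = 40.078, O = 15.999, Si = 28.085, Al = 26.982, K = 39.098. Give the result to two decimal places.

-5.55 percentage points

M(CaAl₂Si₂O₈) = 278.204 g/mol, so wt% Si = 56.170/278.204 × 100 = 20.19%.
M(KAlSi₂O₆) = 218.244 g/mol, so wt% Si = 56.170/218.244 × 100 = 25.74%.
20.19 − 25.74 = -5.55 pp.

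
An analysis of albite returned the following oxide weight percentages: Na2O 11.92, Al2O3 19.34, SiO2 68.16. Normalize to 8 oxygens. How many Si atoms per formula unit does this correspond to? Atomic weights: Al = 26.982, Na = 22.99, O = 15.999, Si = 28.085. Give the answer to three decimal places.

2.995 Si apfu

Na2O: 11.92/61.979 = 0.19232 mol → 0.38464 mol Na, 0.19232 mol O.
Al2O3: 19.34/101.961 = 0.18968 mol → 0.37936 mol Al, 0.56904 mol O.
SiO2: 68.16/60.083 = 1.13443 mol → 1.13443 mol Si, 2.26886 mol O.
Total oxygen = 3.03022 mol. Normalization factor = 8/3.03022 = 2.64007.
Si per 8 O = 1.13443 × 2.64007 = 2.995.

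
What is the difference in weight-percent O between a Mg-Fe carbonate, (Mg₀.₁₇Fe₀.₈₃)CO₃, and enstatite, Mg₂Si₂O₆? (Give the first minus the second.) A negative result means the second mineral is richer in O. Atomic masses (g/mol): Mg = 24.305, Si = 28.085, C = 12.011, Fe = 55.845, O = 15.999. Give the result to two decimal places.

-4.37 percentage points

O in (Mg₀.₁₇Fe₀.₈₃)CO₃: molar mass 110.491 g/mol; 3×15.999 = 47.997 g → 43.44 wt%.
O in Mg₂Si₂O₆: molar mass 200.774 g/mol; 6×15.999 = 95.994 g → 47.81 wt%.
Difference = 43.44 − 47.81 = -4.37 percentage points.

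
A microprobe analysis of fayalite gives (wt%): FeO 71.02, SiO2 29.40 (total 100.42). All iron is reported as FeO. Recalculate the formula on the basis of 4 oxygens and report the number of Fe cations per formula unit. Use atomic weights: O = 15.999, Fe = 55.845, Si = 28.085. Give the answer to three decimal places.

2.010 Fe apfu

FeO (M=71.844): mol = 0.98853; Fe = 0.98853, O = 0.98853.
SiO2 (M=60.083): mol = 0.48932; Si = 0.48932, O = 0.97864.
ΣO = 1.96717; factor = 4/ΣO = 2.03338.
Fe apfu = 0.98853 × 2.03338 = 2.010.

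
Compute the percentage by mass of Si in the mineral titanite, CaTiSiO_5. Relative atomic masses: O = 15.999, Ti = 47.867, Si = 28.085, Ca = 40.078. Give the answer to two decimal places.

Molar mass of CaTiSiO_5: 1·40.078 + 1·47.867 + 1·28.085 + 5·15.999 = 196.025 g/mol.
Mass of Si per formula unit: 1 × 28.085 = 28.085 g.
Weight fraction Si = 28.085 / 196.025 = 0.1433.

14.33 mass %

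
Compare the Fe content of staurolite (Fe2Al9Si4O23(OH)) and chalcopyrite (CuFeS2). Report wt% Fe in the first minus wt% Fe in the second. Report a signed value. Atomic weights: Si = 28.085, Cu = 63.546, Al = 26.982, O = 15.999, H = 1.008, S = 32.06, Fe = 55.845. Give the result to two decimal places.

M(Fe2Al9Si4O23(OH)) = 851.852 g/mol, so wt% Fe = 111.690/851.852 × 100 = 13.11%.
M(CuFeS2) = 183.511 g/mol, so wt% Fe = 55.845/183.511 × 100 = 30.43%.
13.11 − 30.43 = -17.32 pp.

-17.32 percentage points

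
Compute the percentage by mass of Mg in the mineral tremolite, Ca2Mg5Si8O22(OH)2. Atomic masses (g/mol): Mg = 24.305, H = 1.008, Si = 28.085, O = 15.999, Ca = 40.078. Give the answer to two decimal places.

Molar mass of Ca2Mg5Si8O22(OH)2: 2*40.078 + 5*24.305 + 8*28.085 + 24*15.999 + 2*1.008 = 812.353 g/mol.
Mass of Mg per formula unit: 5 × 24.305 = 121.525 g.
Weight fraction Mg = 121.525 / 812.353 = 0.1496.

14.96 weight percent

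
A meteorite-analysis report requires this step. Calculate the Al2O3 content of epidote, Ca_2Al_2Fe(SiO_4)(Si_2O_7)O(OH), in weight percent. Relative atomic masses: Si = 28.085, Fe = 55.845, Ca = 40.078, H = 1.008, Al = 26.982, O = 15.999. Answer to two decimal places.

21.10 wt%

Molar mass of Ca_2Al_2Fe(SiO_4)(Si_2O_7)O(OH) = 2*40.078 + 2*26.982 + 1*55.845 + 3*28.085 + 13*15.999 + 1*1.008 = 483.215 g/mol.
Each formula unit contains 2 Al, equivalent to 2/2 = 1.0000 mol Al2O3.
M(Al2O3) = 2×26.982 + 3×15.999 = 101.961 g/mol.
Mass of Al2O3 per formula unit = 1.0000 × 101.961 = 101.961 g.
Al2O3 wt% = 101.961 / 483.215 × 100 = 21.10%.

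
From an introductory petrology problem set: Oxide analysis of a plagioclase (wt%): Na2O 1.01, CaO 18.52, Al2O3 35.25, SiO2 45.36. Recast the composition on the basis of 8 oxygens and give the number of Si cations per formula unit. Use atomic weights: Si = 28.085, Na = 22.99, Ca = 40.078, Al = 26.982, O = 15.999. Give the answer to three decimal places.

2.087 Si apfu

Na2O (M=61.979): mol = 0.01630; Na = 0.03260, O = 0.01630.
CaO (M=56.077): mol = 0.33026; Ca = 0.33026, O = 0.33026.
Al2O3 (M=101.961): mol = 0.34572; Al = 0.69144, O = 1.03716.
SiO2 (M=60.083): mol = 0.75496; Si = 0.75496, O = 1.50992.
ΣO = 2.89364; factor = 8/ΣO = 2.76468.
Si apfu = 0.75496 × 2.76468 = 2.087.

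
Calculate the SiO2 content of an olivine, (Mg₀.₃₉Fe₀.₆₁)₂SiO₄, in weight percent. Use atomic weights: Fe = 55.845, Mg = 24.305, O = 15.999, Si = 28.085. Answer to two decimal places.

33.53 wt%

Formula mass = 179.170 g/mol.
1 Si → 1.0000 mol SiO2 per formula unit; M(SiO2) = 60.083, so SiO2 mass = 60.083 g.
60.083/179.170 × 100 = 33.53 wt%.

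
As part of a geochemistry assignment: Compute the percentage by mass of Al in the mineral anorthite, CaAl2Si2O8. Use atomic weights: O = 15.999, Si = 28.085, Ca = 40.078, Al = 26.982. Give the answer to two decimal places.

Formula mass = 1*40.078 + 2*26.982 + 2*28.085 + 8*15.999 = 278.204 g/mol, of which 53.964 g is Al.
So Al makes up 53.964/278.204 = 0.1940 of the mass, i.e. 19.40%.

19.40 wt%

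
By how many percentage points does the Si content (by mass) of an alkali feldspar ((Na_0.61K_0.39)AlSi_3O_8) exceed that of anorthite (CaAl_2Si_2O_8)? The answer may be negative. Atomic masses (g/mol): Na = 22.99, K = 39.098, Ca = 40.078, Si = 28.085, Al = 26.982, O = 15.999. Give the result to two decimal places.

Si in (Na_0.61K_0.39)AlSi_3O_8: molar mass 268.501 g/mol; 3×28.085 = 84.255 g → 31.38 wt%.
Si in CaAl_2Si_2O_8: molar mass 278.204 g/mol; 2×28.085 = 56.170 g → 20.19 wt%.
Difference = 31.38 − 20.19 = 11.19 percentage points.

11.19 percentage points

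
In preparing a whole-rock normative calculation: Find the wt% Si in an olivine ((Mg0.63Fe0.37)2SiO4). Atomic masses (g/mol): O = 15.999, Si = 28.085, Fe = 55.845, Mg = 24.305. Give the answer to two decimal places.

Formula mass = 1.26×24.305 + 0.74×55.845 + 1×28.085 + 4×15.999 = 164.031 g/mol, of which 28.085 g is Si.
So Si makes up 28.085/164.031 = 0.1712 of the mass, i.e. 17.12%.

17.12 mass %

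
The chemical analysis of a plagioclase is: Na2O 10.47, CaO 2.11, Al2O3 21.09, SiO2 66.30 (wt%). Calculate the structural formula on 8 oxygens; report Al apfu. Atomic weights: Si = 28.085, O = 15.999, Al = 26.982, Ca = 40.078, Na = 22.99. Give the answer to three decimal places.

10.47 wt% Na2O ÷ 61.979 g/mol = 0.16893 mol, giving 0.33786 Na and 0.16893 O.
2.11 wt% CaO ÷ 56.077 g/mol = 0.03763 mol, giving 0.03763 Ca and 0.03763 O.
21.09 wt% Al2O3 ÷ 101.961 g/mol = 0.20684 mol, giving 0.41368 Al and 0.62052 O.
66.30 wt% SiO2 ÷ 60.083 g/mol = 1.10347 mol, giving 1.10347 Si and 2.20694 O.
Oxygen sums to 3.03402; scaling by 8/3.03402 = 2.63677 puts the formula on 8 O.
Al: 0.41368 × 2.63677 = 1.091 atoms per formula unit.

1.091 Al apfu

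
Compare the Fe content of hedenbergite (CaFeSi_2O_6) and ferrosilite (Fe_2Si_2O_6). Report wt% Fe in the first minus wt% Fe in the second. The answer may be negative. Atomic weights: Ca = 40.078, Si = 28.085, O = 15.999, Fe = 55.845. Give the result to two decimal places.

-19.82 percentage points

M(CaFeSi_2O_6) = 248.087 g/mol, so wt% Fe = 55.845/248.087 × 100 = 22.51%.
M(Fe_2Si_2O_6) = 263.854 g/mol, so wt% Fe = 111.690/263.854 × 100 = 42.33%.
22.51 − 42.33 = -19.82 pp.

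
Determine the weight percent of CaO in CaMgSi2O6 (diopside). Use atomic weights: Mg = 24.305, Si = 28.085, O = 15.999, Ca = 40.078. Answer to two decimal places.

Molar mass of CaMgSi2O6 = 1×40.078 + 1×24.305 + 2×28.085 + 6×15.999 = 216.547 g/mol.
Each formula unit contains 1 Ca, equivalent to 1/1 = 1.0000 mol CaO.
M(CaO) = 1×40.078 + 1×15.999 = 56.077 g/mol.
Mass of CaO per formula unit = 1.0000 × 56.077 = 56.077 g.
CaO wt% = 56.077 / 216.547 × 100 = 25.90%.

25.90 wt%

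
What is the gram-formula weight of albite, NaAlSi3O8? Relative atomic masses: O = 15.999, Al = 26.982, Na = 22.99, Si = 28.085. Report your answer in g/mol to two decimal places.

262.22 g/mol

M = 1(22.99) + 1(26.982) + 3(28.085) + 8(15.999)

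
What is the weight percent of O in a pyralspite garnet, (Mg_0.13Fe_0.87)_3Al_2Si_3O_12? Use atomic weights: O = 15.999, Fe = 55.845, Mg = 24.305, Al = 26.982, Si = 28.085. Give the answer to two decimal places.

39.55 wt%

M((Mg_0.13Fe_0.87)_3Al_2Si_3O_12) = 485.441 g/mol.
O contributes 12 × 15.999 = 191.988 g per mole.
191.988/485.441 = 0.3955 → 39.55%.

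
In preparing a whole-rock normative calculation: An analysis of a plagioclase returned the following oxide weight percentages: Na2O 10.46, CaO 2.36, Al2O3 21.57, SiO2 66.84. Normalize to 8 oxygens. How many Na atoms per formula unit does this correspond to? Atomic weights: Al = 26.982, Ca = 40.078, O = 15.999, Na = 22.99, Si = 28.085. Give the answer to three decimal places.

0.879 Na apfu

Na2O (M=61.979): mol = 0.16877; Na = 0.33754, O = 0.16877.
CaO (M=56.077): mol = 0.04208; Ca = 0.04208, O = 0.04208.
Al2O3 (M=101.961): mol = 0.21155; Al = 0.42310, O = 0.63465.
SiO2 (M=60.083): mol = 1.11246; Si = 1.11246, O = 2.22492.
ΣO = 3.07042; factor = 8/ΣO = 2.60551.
Na apfu = 0.33754 × 2.60551 = 0.879.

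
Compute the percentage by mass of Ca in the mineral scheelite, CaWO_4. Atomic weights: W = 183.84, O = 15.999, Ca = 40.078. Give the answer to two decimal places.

Formula mass = 1×40.078 + 1×183.84 + 4×15.999 = 287.914 g/mol, of which 40.078 g is Ca.
So Ca makes up 40.078/287.914 = 0.1392 of the mass, i.e. 13.92%.

13.92 wt%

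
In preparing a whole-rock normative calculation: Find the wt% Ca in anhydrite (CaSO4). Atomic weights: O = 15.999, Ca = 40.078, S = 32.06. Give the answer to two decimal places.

29.44 mass %

M(CaSO4) = 136.134 g/mol.
Ca contributes 1 × 40.078 = 40.078 g per mole.
40.078/136.134 = 0.2944 → 29.44%.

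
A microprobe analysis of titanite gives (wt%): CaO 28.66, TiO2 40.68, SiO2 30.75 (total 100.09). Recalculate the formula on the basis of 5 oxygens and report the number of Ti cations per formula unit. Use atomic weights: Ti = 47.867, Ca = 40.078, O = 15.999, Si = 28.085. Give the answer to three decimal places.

0.997 Ti apfu

CaO (M=56.077): mol = 0.51108; Ca = 0.51108, O = 0.51108.
TiO2 (M=79.865): mol = 0.50936; Ti = 0.50936, O = 1.01872.
SiO2 (M=60.083): mol = 0.51179; Si = 0.51179, O = 1.02358.
ΣO = 2.55338; factor = 5/ΣO = 1.95819.
Ti apfu = 0.50936 × 1.95819 = 0.997.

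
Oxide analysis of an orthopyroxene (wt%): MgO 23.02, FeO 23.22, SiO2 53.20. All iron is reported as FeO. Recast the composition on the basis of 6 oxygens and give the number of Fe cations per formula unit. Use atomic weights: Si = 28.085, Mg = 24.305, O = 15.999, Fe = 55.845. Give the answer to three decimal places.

0.728 Fe apfu

23.02 wt% MgO ÷ 40.304 g/mol = 0.57116 mol, giving 0.57116 Mg and 0.57116 O.
23.22 wt% FeO ÷ 71.844 g/mol = 0.32320 mol, giving 0.32320 Fe and 0.32320 O.
53.20 wt% SiO2 ÷ 60.083 g/mol = 0.88544 mol, giving 0.88544 Si and 1.77088 O.
Oxygen sums to 2.66524; scaling by 6/2.66524 = 2.25120 puts the formula on 6 O.
Fe: 0.32320 × 2.25120 = 0.728 atoms per formula unit.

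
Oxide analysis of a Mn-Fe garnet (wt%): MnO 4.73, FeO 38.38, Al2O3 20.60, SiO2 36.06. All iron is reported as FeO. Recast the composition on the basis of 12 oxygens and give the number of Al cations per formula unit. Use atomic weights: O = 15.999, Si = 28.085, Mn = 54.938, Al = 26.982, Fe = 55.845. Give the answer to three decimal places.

MnO: 4.73/70.937 = 0.06668 mol → 0.06668 mol Mn, 0.06668 mol O.
FeO: 38.38/71.844 = 0.53421 mol → 0.53421 mol Fe, 0.53421 mol O.
Al2O3: 20.60/101.961 = 0.20204 mol → 0.40408 mol Al, 0.60612 mol O.
SiO2: 36.06/60.083 = 0.60017 mol → 0.60017 mol Si, 1.20034 mol O.
Total oxygen = 2.40735 mol. Normalization factor = 12/2.40735 = 4.98473.
Al per 12 O = 0.40408 × 4.98473 = 2.014.

2.014 Al apfu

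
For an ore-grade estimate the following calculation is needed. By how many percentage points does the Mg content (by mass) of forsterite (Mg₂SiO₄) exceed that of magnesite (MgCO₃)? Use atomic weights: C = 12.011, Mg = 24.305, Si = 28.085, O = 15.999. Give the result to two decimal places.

5.72 percentage points

First mineral: 48.610 g Mg in 140.691 g formula = 34.55 wt% Mg.
Second mineral: 24.305 g Mg in 84.313 g formula = 28.83 wt% Mg.
34.55% − 28.83% gives a difference of 5.72 percentage points.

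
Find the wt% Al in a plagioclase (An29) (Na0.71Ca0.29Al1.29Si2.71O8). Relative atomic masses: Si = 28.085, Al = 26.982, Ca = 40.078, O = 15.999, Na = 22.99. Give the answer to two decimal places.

13.04 wt%

Formula mass = 0.71×22.99 + 0.29×40.078 + 1.29×26.982 + 2.71×28.085 + 8×15.999 = 266.855 g/mol, of which 34.807 g is Al.
So Al makes up 34.807/266.855 = 0.1304 of the mass, i.e. 13.04%.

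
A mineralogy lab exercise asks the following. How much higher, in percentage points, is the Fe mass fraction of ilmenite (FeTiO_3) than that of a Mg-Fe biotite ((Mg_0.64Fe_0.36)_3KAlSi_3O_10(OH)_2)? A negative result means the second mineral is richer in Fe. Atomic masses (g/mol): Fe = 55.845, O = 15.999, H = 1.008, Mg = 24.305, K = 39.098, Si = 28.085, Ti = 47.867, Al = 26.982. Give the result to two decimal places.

First mineral: 55.845 g Fe in 151.709 g formula = 36.81 wt% Fe.
Second mineral: 60.313 g Fe in 451.317 g formula = 13.36 wt% Fe.
36.81% − 13.36% gives a difference of 23.45 percentage points.

23.45 percentage points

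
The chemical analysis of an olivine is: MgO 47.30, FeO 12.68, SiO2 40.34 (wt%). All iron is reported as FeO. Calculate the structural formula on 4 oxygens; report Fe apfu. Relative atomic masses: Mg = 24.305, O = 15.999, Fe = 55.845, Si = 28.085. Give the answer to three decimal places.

MgO: 47.30/40.304 = 1.17358 mol → 1.17358 mol Mg, 1.17358 mol O.
FeO: 12.68/71.844 = 0.17649 mol → 0.17649 mol Fe, 0.17649 mol O.
SiO2: 40.34/60.083 = 0.67140 mol → 0.67140 mol Si, 1.34280 mol O.
Total oxygen = 2.69287 mol. Normalization factor = 4/2.69287 = 1.48540.
Fe per 4 O = 0.17649 × 1.48540 = 0.262.

0.262 Fe apfu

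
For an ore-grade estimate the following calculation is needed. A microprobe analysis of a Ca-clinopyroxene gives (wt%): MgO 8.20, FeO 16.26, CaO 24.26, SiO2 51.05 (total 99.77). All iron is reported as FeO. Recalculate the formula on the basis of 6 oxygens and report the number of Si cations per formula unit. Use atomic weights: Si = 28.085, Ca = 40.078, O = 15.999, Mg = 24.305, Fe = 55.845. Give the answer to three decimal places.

MgO: 8.20/40.304 = 0.20345 mol → 0.20345 mol Mg, 0.20345 mol O.
FeO: 16.26/71.844 = 0.22632 mol → 0.22632 mol Fe, 0.22632 mol O.
CaO: 24.26/56.077 = 0.43262 mol → 0.43262 mol Ca, 0.43262 mol O.
SiO2: 51.05/60.083 = 0.84966 mol → 0.84966 mol Si, 1.69932 mol O.
Total oxygen = 2.56171 mol. Normalization factor = 6/2.56171 = 2.34219.
Si per 6 O = 0.84966 × 2.34219 = 1.990.

1.990 Si apfu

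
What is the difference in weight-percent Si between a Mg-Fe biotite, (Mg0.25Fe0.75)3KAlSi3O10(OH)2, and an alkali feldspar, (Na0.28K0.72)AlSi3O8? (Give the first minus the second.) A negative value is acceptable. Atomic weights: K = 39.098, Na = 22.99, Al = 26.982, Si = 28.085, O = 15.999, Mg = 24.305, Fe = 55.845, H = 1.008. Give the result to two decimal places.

Si in (Mg0.25Fe0.75)3KAlSi3O10(OH)2: molar mass 488.219 g/mol; 3×28.085 = 84.255 g → 17.26 wt%.
Si in (Na0.28K0.72)AlSi3O8: molar mass 273.817 g/mol; 3×28.085 = 84.255 g → 30.77 wt%.
Difference = 17.26 − 30.77 = -13.51 percentage points.

-13.51 percentage points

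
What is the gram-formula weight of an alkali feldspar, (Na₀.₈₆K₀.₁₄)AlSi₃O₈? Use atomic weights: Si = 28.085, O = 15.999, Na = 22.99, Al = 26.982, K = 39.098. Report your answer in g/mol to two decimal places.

The formula mass is the sum 0.86·22.99 + 0.14·39.098 + 1·26.982 + 3·28.085 + 8·15.999.

264.47 g/mol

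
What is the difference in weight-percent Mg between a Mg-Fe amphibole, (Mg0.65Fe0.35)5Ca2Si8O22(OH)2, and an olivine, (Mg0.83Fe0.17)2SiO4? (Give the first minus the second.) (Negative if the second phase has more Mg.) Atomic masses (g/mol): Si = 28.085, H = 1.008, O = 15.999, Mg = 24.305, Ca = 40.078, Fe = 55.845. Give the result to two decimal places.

-17.54 percentage points

First mineral: 78.991 g Mg in 867.548 g formula = 9.11 wt% Mg.
Second mineral: 40.346 g Mg in 151.415 g formula = 26.65 wt% Mg.
9.11% − 26.65% gives a difference of -17.54 percentage points.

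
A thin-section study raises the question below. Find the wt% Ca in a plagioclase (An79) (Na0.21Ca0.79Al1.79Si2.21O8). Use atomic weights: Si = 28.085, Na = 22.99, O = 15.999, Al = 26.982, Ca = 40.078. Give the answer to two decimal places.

Formula mass = 0.21×22.99 + 0.79×40.078 + 1.79×26.982 + 2.21×28.085 + 8×15.999 = 274.847 g/mol, of which 31.662 g is Ca.
So Ca makes up 31.662/274.847 = 0.1152 of the mass, i.e. 11.52%.

11.52 mass %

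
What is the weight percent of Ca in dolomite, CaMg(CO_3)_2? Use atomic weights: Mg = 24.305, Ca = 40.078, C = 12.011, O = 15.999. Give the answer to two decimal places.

21.73 mass %

M(CaMg(CO_3)_2) = 184.399 g/mol.
Ca contributes 1 × 40.078 = 40.078 g per mole.
40.078/184.399 = 0.2173 → 21.73%.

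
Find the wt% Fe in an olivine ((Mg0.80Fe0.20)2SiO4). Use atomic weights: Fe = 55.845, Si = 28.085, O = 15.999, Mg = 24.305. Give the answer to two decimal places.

Formula mass = 1.60*24.305 + 0.40*55.845 + 1*28.085 + 4*15.999 = 153.307 g/mol, of which 22.338 g is Fe.
So Fe makes up 22.338/153.307 = 0.1457 of the mass, i.e. 14.57%.

14.57 mass %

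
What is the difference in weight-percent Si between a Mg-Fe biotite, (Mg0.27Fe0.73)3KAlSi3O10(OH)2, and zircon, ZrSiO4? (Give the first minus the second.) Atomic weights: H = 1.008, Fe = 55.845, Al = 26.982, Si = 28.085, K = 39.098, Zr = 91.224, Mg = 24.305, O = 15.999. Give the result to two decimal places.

Si in (Mg0.27Fe0.73)3KAlSi3O10(OH)2: molar mass 486.327 g/mol; 3×28.085 = 84.255 g → 17.32 wt%.
Si in ZrSiO4: molar mass 183.305 g/mol; 1×28.085 = 28.085 g → 15.32 wt%.
Difference = 17.32 − 15.32 = 2.00 percentage points.

2.00 percentage points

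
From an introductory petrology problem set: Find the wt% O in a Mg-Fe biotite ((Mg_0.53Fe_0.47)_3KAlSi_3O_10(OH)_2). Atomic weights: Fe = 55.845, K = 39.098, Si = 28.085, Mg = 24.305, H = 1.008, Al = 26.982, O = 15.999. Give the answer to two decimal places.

Molar mass of (Mg_0.53Fe_0.47)_3KAlSi_3O_10(OH)_2: 1.59·24.305 + 1.41·55.845 + 1·39.098 + 1·26.982 + 3·28.085 + 12·15.999 + 2·1.008 = 461.725 g/mol.
Mass of O per formula unit: 12 × 15.999 = 191.988 g.
Weight fraction O = 191.988 / 461.725 = 0.4158.

41.58 mass %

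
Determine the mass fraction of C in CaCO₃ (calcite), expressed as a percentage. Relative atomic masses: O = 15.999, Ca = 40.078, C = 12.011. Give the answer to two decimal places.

12.00 mass %

M(CaCO₃) = 100.086 g/mol.
C contributes 1 × 12.011 = 12.011 g per mole.
12.011/100.086 = 0.1200 → 12.00%.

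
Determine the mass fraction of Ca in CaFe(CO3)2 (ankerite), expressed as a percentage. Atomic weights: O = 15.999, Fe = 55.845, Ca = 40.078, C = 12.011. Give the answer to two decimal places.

18.56 weight percent

Molar mass of CaFe(CO3)2: 1×40.078 + 1×55.845 + 2×12.011 + 6×15.999 = 215.939 g/mol.
Mass of Ca per formula unit: 1 × 40.078 = 40.078 g.
Weight fraction Ca = 40.078 / 215.939 = 0.1856.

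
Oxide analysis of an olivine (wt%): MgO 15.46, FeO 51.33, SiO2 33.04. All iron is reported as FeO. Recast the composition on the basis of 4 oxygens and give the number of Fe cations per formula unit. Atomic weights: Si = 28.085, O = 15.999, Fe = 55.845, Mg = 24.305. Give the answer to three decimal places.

1.300 Fe apfu

MgO: 15.46/40.304 = 0.38358 mol → 0.38358 mol Mg, 0.38358 mol O.
FeO: 51.33/71.844 = 0.71446 mol → 0.71446 mol Fe, 0.71446 mol O.
SiO2: 33.04/60.083 = 0.54991 mol → 0.54991 mol Si, 1.09982 mol O.
Total oxygen = 2.19786 mol. Normalization factor = 4/2.19786 = 1.81995.
Fe per 4 O = 0.71446 × 1.81995 = 1.300.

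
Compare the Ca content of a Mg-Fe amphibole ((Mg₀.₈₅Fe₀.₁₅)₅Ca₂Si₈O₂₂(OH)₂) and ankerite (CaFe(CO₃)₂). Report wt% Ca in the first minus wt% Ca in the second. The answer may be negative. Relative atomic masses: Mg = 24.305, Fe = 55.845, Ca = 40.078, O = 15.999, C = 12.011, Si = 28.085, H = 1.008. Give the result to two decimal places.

M((Mg₀.₈₅Fe₀.₁₅)₅Ca₂Si₈O₂₂(OH)₂) = 836.008 g/mol, so wt% Ca = 80.156/836.008 × 100 = 9.59%.
M(CaFe(CO₃)₂) = 215.939 g/mol, so wt% Ca = 40.078/215.939 × 100 = 18.56%.
9.59 − 18.56 = -8.97 pp.

-8.97 percentage points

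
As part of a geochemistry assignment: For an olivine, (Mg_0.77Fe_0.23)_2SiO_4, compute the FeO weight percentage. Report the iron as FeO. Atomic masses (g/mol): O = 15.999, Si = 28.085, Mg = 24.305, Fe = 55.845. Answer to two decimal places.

21.29 wt%

Formula mass = 155.199 g/mol.
0.46 Fe → 0.4600 mol FeO per formula unit; M(FeO) = 71.844, so FeO mass = 33.048 g.
33.048/155.199 × 100 = 21.29 wt%.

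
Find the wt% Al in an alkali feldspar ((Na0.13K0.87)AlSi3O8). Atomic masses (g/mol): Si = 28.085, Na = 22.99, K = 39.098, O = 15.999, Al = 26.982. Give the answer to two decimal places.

9.77 weight percent

Molar mass of (Na0.13K0.87)AlSi3O8: 0.13·22.99 + 0.87·39.098 + 1·26.982 + 3·28.085 + 8·15.999 = 276.233 g/mol.
Mass of Al per formula unit: 1 × 26.982 = 26.982 g.
Weight fraction Al = 26.982 / 276.233 = 0.0977.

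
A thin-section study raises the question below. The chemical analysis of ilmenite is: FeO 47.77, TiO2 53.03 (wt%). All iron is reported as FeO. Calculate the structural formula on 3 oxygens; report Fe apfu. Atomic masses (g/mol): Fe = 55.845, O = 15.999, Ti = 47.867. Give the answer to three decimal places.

1.001 Fe apfu

FeO (M=71.844): mol = 0.66491; Fe = 0.66491, O = 0.66491.
TiO2 (M=79.865): mol = 0.66400; Ti = 0.66400, O = 1.32800.
ΣO = 1.99291; factor = 3/ΣO = 1.50534.
Fe apfu = 0.66491 × 1.50534 = 1.001.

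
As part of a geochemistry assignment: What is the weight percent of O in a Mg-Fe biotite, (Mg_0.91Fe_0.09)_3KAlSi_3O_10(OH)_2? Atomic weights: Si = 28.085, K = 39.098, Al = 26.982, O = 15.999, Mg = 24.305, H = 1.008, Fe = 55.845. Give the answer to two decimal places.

M((Mg_0.91Fe_0.09)_3KAlSi_3O_10(OH)_2) = 425.770 g/mol.
O contributes 12 × 15.999 = 191.988 g per mole.
191.988/425.770 = 0.4509 → 45.09%.

45.09 weight percent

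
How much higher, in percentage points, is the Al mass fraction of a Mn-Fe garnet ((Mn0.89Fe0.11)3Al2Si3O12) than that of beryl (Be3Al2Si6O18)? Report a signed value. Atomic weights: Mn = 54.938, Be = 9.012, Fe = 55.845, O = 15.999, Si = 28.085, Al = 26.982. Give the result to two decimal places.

First mineral: 53.964 g Al in 495.320 g formula = 10.89 wt% Al.
Second mineral: 53.964 g Al in 537.492 g formula = 10.04 wt% Al.
10.89% − 10.04% gives a difference of 0.85 percentage points.

0.85 percentage points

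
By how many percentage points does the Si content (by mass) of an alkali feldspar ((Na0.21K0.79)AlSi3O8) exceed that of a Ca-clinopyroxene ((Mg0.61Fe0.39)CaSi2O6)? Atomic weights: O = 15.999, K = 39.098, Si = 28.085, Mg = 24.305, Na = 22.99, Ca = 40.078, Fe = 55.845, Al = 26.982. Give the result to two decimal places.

6.10 percentage points

First mineral: 84.255 g Si in 274.944 g formula = 30.64 wt% Si.
Second mineral: 56.170 g Si in 228.848 g formula = 24.54 wt% Si.
30.64% − 24.54% gives a difference of 6.10 percentage points.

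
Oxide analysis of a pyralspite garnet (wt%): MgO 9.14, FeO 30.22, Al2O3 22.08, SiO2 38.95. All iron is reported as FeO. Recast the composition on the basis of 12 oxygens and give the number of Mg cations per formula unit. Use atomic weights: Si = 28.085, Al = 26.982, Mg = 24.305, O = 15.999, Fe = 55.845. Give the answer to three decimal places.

MgO (M=40.304): mol = 0.22678; Mg = 0.22678, O = 0.22678.
FeO (M=71.844): mol = 0.42063; Fe = 0.42063, O = 0.42063.
Al2O3 (M=101.961): mol = 0.21655; Al = 0.43310, O = 0.64965.
SiO2 (M=60.083): mol = 0.64827; Si = 0.64827, O = 1.29654.
ΣO = 2.59360; factor = 12/ΣO = 4.62677.
Mg apfu = 0.22678 × 4.62677 = 1.049.

1.049 Mg apfu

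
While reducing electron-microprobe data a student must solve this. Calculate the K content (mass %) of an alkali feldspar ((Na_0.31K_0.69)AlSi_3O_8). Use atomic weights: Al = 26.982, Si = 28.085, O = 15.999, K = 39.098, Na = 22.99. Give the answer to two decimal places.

Molar mass of (Na_0.31K_0.69)AlSi_3O_8: 0.31*22.99 + 0.69*39.098 + 1*26.982 + 3*28.085 + 8*15.999 = 273.334 g/mol.
Mass of K per formula unit: 0.69 × 39.098 = 26.978 g.
Weight fraction K = 26.978 / 273.334 = 0.0987.

9.87 mass %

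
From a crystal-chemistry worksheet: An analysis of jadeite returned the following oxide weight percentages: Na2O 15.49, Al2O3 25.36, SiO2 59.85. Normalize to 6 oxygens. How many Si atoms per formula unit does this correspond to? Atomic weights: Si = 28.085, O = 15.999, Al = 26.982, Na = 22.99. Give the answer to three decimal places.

2.000 Si apfu

Na2O (M=61.979): mol = 0.24992; Na = 0.49984, O = 0.24992.
Al2O3 (M=101.961): mol = 0.24872; Al = 0.49744, O = 0.74616.
SiO2 (M=60.083): mol = 0.99612; Si = 0.99612, O = 1.99224.
ΣO = 2.98832; factor = 6/ΣO = 2.00782.
Si apfu = 0.99612 × 2.00782 = 2.000.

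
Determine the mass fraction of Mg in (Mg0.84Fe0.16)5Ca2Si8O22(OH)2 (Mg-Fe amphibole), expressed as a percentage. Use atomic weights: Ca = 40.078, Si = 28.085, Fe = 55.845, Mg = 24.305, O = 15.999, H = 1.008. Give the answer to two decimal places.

Molar mass of (Mg0.84Fe0.16)5Ca2Si8O22(OH)2: 4.20·24.305 + 0.80·55.845 + 2·40.078 + 8·28.085 + 24·15.999 + 2·1.008 = 837.585 g/mol.
Mass of Mg per formula unit: 4.20 × 24.305 = 102.081 g.
Weight fraction Mg = 102.081 / 837.585 = 0.1219.

12.19 mass %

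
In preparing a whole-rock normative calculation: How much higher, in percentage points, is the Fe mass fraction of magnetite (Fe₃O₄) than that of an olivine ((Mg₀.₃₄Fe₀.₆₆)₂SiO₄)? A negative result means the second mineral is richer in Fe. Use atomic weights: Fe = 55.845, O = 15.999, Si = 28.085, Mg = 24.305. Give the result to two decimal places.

First mineral: 167.535 g Fe in 231.531 g formula = 72.36 wt% Fe.
Second mineral: 73.715 g Fe in 182.324 g formula = 40.43 wt% Fe.
72.36% − 40.43% gives a difference of 31.93 percentage points.

31.93 percentage points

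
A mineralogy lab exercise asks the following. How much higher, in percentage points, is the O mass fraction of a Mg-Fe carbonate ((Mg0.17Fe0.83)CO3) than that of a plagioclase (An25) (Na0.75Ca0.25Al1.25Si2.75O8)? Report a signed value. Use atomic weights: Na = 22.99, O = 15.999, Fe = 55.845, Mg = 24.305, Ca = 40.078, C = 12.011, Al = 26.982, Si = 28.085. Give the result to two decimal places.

-4.64 percentage points

M((Mg0.17Fe0.83)CO3) = 110.491 g/mol, so wt% O = 47.997/110.491 × 100 = 43.44%.
M(Na0.75Ca0.25Al1.25Si2.75O8) = 266.215 g/mol, so wt% O = 127.992/266.215 × 100 = 48.08%.
43.44 − 48.08 = -4.64 pp.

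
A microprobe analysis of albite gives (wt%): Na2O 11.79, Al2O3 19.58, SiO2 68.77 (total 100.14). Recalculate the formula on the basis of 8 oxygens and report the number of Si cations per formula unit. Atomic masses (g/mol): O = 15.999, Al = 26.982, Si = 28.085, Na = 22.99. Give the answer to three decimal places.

Na2O: 11.79/61.979 = 0.19023 mol → 0.38046 mol Na, 0.19023 mol O.
Al2O3: 19.58/101.961 = 0.19203 mol → 0.38406 mol Al, 0.57609 mol O.
SiO2: 68.77/60.083 = 1.14458 mol → 1.14458 mol Si, 2.28916 mol O.
Total oxygen = 3.05548 mol. Normalization factor = 8/3.05548 = 2.61825.
Si per 8 O = 1.14458 × 2.61825 = 2.997.

2.997 Si apfu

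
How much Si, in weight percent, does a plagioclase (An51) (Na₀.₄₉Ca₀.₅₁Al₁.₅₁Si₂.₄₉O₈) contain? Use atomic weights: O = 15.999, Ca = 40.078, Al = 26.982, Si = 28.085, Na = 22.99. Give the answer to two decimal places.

25.87 weight percent

Molar mass of Na₀.₄₉Ca₀.₅₁Al₁.₅₁Si₂.₄₉O₈: 0.49*22.99 + 0.51*40.078 + 1.51*26.982 + 2.49*28.085 + 8*15.999 = 270.371 g/mol.
Mass of Si per formula unit: 2.49 × 28.085 = 69.932 g.
Weight fraction Si = 69.932 / 270.371 = 0.2587.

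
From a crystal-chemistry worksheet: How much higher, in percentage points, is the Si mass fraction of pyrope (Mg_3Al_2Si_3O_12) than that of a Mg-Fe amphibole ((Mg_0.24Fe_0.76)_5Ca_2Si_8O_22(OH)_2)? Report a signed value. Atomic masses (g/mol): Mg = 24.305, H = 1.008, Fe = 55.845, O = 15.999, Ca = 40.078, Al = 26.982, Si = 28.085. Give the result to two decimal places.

-3.20 percentage points

M(Mg_3Al_2Si_3O_12) = 403.122 g/mol, so wt% Si = 84.255/403.122 × 100 = 20.90%.
M((Mg_0.24Fe_0.76)_5Ca_2Si_8O_22(OH)_2) = 932.205 g/mol, so wt% Si = 224.680/932.205 × 100 = 24.10%.
20.90 − 24.10 = -3.20 pp.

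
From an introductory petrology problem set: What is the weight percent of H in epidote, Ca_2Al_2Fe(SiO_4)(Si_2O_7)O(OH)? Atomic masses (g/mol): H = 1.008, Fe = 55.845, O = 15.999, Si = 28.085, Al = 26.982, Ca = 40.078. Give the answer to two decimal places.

Molar mass of Ca_2Al_2Fe(SiO_4)(Si_2O_7)O(OH): 2·40.078 + 2·26.982 + 1·55.845 + 3·28.085 + 13·15.999 + 1·1.008 = 483.215 g/mol.
Mass of H per formula unit: 1 × 1.008 = 1.008 g.
Weight fraction H = 1.008 / 483.215 = 0.0021.

0.21 mass %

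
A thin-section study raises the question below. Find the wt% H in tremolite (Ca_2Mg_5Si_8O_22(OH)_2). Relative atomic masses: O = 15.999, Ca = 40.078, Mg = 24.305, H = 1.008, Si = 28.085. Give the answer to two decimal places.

M(Ca_2Mg_5Si_8O_22(OH)_2) = 812.353 g/mol.
H contributes 2 × 1.008 = 2.016 g per mole.
2.016/812.353 = 0.0025 → 0.25%.

0.25 mass %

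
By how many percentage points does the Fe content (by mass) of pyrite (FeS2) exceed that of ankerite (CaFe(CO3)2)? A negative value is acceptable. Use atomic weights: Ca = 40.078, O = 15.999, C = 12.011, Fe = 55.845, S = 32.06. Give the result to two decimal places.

M(FeS2) = 119.965 g/mol, so wt% Fe = 55.845/119.965 × 100 = 46.55%.
M(CaFe(CO3)2) = 215.939 g/mol, so wt% Fe = 55.845/215.939 × 100 = 25.86%.
46.55 − 25.86 = 20.69 pp.

20.69 percentage points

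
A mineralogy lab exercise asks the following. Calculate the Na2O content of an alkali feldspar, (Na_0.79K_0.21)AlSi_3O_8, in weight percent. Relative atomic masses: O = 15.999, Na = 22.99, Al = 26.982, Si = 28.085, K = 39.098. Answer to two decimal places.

9.22 wt%

Formula mass = 265.602 g/mol.
0.79 Na → 0.3950 mol Na2O per formula unit; M(Na2O) = 61.979, so Na2O mass = 24.482 g.
24.482/265.602 × 100 = 9.22 wt%.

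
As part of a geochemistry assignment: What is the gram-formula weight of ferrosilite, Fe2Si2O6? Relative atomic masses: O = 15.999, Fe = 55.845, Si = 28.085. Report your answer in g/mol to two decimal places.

263.85 g/mol

M = 2(55.845) + 2(28.085) + 6(15.999)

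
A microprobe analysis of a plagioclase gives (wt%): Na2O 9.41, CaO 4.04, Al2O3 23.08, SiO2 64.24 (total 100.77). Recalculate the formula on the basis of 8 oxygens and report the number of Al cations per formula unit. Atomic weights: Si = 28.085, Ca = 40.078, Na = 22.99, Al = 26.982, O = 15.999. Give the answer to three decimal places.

1.191 Al apfu

9.41 wt% Na2O ÷ 61.979 g/mol = 0.15183 mol, giving 0.30366 Na and 0.15183 O.
4.04 wt% CaO ÷ 56.077 g/mol = 0.07204 mol, giving 0.07204 Ca and 0.07204 O.
23.08 wt% Al2O3 ÷ 101.961 g/mol = 0.22636 mol, giving 0.45272 Al and 0.67908 O.
64.24 wt% SiO2 ÷ 60.083 g/mol = 1.06919 mol, giving 1.06919 Si and 2.13838 O.
Oxygen sums to 3.04133; scaling by 8/3.04133 = 2.63043 puts the formula on 8 O.
Al: 0.45272 × 2.63043 = 1.191 atoms per formula unit.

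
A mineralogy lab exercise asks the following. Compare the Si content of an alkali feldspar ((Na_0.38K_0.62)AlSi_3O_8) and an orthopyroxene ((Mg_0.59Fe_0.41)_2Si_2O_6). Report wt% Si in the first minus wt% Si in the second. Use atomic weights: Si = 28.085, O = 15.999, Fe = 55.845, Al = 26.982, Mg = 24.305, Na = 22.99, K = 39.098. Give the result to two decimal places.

6.17 percentage points

First mineral: 84.255 g Si in 272.206 g formula = 30.95 wt% Si.
Second mineral: 56.170 g Si in 226.637 g formula = 24.78 wt% Si.
30.95% − 24.78% gives a difference of 6.17 percentage points.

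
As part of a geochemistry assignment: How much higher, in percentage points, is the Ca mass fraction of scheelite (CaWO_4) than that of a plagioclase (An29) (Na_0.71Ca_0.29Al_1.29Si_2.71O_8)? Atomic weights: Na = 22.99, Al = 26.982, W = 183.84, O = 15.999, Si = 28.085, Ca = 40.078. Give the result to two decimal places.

M(CaWO_4) = 287.914 g/mol, so wt% Ca = 40.078/287.914 × 100 = 13.92%.
M(Na_0.71Ca_0.29Al_1.29Si_2.71O_8) = 266.855 g/mol, so wt% Ca = 11.623/266.855 × 100 = 4.36%.
13.92 − 4.36 = 9.56 pp.

9.56 percentage points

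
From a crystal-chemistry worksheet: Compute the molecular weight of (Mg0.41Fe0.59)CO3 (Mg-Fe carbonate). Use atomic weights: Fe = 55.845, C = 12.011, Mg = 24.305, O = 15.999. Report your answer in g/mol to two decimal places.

102.92 g/mol

The formula mass is the sum 0.41*24.305 + 0.59*55.845 + 1*12.011 + 3*15.999.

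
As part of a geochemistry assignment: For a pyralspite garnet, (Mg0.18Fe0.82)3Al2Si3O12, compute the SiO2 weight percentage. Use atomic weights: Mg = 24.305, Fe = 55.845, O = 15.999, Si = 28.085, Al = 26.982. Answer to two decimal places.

M((Mg0.18Fe0.82)3Al2Si3O12) = 480.710 g/mol; M(SiO2) = 60.083 g/mol.
Moles SiO2 per formula unit = 3 Si ÷ 1 = 3.0000.
SiO2 fraction = (3.0000 × 60.083) / 480.710 = 180.249/480.710 = 0.3750.

37.50 wt%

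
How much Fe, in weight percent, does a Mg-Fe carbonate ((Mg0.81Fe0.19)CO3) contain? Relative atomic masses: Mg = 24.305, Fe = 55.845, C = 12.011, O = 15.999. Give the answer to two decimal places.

11.75 weight percent

M((Mg0.81Fe0.19)CO3) = 90.306 g/mol.
Fe contributes 0.19 × 55.845 = 10.611 g per mole.
10.611/90.306 = 0.1175 → 11.75%.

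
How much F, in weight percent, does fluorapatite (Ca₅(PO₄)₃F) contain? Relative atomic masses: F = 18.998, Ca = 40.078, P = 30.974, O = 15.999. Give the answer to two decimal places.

3.77 weight percent

M(Ca₅(PO₄)₃F) = 504.298 g/mol.
F contributes 1 × 18.998 = 18.998 g per mole.
18.998/504.298 = 0.0377 → 3.77%.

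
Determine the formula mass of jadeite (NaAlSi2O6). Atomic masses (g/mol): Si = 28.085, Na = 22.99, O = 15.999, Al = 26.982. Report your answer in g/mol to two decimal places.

202.14 g/mol

Na: 1 × 22.99 = 22.9900
Al: 1 × 26.982 = 26.9820
Si: 2 × 28.085 = 56.1700
O: 6 × 15.999 = 95.9940
Summing the contributions gives the formula mass.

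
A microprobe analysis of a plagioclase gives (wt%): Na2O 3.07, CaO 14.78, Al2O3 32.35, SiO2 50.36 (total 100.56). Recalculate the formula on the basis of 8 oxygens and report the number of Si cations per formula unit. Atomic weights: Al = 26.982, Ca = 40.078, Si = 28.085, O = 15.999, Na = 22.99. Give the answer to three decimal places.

Na2O (M=61.979): mol = 0.04953; Na = 0.09906, O = 0.04953.
CaO (M=56.077): mol = 0.26357; Ca = 0.26357, O = 0.26357.
Al2O3 (M=101.961): mol = 0.31728; Al = 0.63456, O = 0.95184.
SiO2 (M=60.083): mol = 0.83817; Si = 0.83817, O = 1.67634.
ΣO = 2.94128; factor = 8/ΣO = 2.71990.
Si apfu = 0.83817 × 2.71990 = 2.280.

2.280 Si apfu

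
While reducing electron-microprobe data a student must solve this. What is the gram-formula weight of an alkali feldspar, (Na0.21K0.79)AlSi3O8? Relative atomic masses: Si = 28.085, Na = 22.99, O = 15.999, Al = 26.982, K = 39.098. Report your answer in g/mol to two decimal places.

274.94 g/mol

The formula mass is the sum 0.21·22.99 + 0.79·39.098 + 1·26.982 + 3·28.085 + 8·15.999.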